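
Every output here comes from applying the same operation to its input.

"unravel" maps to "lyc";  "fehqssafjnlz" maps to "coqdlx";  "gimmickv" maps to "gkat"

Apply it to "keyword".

cup

Each output is the input with this applied: shift every letter 2 places backward in the alphabet (wrapping around), then keep every other character starting from the second (positions 2nd, 4th, 6th, ...).
So "keyword" becomes "cup".
(Check on "unravel": → "slpytcj" → "lyc" ✓)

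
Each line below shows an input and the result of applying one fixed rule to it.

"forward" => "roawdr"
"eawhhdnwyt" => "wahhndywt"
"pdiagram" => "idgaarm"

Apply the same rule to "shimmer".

ihmmre

Rule — delete the first character, then swap each adjacent pair of characters (1↔2, 3↔4, ...).
"shimmer" → "himmer" → "ihmmre".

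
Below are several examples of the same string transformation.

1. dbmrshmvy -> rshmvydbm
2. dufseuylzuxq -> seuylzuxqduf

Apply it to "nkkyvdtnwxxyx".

yvdtnwxxyxnkk

The pattern: move the first 3 characters to the end (rotate left by 3).
For "nkkyvdtnwxxyx" the result is "yvdtnwxxyxnkk".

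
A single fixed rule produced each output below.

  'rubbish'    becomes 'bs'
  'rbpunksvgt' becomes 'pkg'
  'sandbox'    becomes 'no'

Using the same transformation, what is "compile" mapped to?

Rule — keep one character in every 3, starting at position 3 (positions 3rd, 6th, 9th, ...).
So "compile" becomes "ml".

ml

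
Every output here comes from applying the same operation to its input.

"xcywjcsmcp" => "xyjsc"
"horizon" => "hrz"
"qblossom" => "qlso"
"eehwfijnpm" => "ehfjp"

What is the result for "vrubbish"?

Each output is the input with this applied: swap each adjacent pair of characters (1↔2, 3↔4, ...), then keep every other character starting from the second (positions 2nd, 4th, 6th, ...).
For "vrubbish", step one produces "rvbuibhs"; step two turns that into "vubs".

vubs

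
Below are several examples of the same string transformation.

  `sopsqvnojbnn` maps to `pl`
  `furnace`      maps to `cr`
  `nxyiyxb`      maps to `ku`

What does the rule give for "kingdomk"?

The pattern: shift every letter 3 places backward in the alphabet (wrapping around), then keep only the first 2 characters.
So "kingdomk" becomes "hf".
(Check on "sopsqvnojbnn": → "plmpnsklgykk" → "pl" ✓)

hf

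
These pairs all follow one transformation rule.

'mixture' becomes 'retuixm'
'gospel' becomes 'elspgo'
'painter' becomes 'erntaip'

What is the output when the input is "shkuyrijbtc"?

tcjbriuyhks

Rule — reverse the string, then swap each adjacent pair of characters (1↔2, 3↔4, ...).
Working it through for "shkuyrijbtc": intermediate "ctbjiryukhs", final "tcjbriuyhks".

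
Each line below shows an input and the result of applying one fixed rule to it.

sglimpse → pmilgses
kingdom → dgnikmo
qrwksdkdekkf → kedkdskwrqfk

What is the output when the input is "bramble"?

bmarbel

Each output is the input with this applied: reverse the string, then move the first 2 characters to the end (rotate left by 2).
On "bramble": the first step gives "elbmarb", and the second then gives "bmarbel".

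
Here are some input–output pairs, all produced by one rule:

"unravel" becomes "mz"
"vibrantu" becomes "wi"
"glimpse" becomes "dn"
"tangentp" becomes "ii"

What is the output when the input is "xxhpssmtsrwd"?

What's happening: shift every letter 5 places backward in the alphabet (wrapping around), then keep one character in every 3, starting at position 3 (positions 3rd, 6th, 9th, ...).
For "xxhpssmtsrwd", step one produces "sscknnhonmry"; step two turns that into "cnny".
(Check on "unravel": → "pimvqzg" → "mz" ✓)

cnny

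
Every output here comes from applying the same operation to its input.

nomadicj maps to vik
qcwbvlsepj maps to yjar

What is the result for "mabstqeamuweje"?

The pattern: shift every letter 8 places forward in the alphabet (wrapping around), then keep one character in every 3, starting at position 1 (positions 1st, 4th, 7th, ...).
Applying both steps to "mabstqeamuweje": "uijabymiucemrm", then "uamcr".

uamcr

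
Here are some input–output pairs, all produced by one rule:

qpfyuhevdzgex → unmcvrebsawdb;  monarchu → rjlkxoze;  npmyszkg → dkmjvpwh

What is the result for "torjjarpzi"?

fqloggxomw

What's happening: move the last character to the front, then shift every letter 3 places backward in the alphabet (wrapping around).
"torjjarpzi" → "itorjjarpz" → "fqloggxomw".
(Check on "monarchu": → "umonarch" → "rjlkxoze" ✓)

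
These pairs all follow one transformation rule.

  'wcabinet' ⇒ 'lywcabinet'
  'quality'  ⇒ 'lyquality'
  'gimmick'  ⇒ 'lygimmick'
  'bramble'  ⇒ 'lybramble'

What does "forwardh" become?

What's happening: prepend "ly".
On "forwardh" that produces "lyforwardh".

lyforwardh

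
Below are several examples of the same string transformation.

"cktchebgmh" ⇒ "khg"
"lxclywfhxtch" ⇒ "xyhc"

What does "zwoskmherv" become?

Looking at the pairs, the operation is to keep one character in every 3, starting at position 2 (positions 2nd, 5th, 8th, ...).
So "zwoskmherv" becomes "wke".

wke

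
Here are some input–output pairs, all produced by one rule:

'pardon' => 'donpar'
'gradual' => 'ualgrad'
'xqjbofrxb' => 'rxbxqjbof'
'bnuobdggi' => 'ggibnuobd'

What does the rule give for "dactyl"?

The rule is to move the last 3 characters to the front (rotate right by 3).
For "dactyl" the result is "tyldac".

tyldac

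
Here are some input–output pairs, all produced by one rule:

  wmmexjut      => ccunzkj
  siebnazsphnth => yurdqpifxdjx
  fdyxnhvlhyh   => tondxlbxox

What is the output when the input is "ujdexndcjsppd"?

ztundtszifft

The pattern: delete the first character, then shift every letter 10 places backward in the alphabet (wrapping around).
For "ujdexndcjsppd", step one produces "jdexndcjsppd"; step two turns that into "ztundtszifft".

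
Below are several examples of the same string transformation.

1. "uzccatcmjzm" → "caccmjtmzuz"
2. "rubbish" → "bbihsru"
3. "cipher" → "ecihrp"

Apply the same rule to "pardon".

daonrp

The rule is to sort the characters into alphabetical order, then swap each adjacent pair of characters (1↔2, 3↔4, ...).
Working it through for "pardon": intermediate "adnopr", final "daonrp".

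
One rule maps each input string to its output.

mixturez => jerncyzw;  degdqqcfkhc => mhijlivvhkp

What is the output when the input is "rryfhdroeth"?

In each case the input is transformed by: move the last 2 characters to the front (rotate right by 2), then shift every letter 5 places forward in the alphabet (wrapping around).
For "rryfhdroeth", step one produces "thrryfhdroe"; step two turns that into "ymwwdkmiwtj".

ymwwdkmiwtj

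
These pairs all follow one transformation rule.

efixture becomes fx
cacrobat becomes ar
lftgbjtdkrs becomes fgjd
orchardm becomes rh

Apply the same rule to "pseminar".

sm

The rule is to delete the last 3 characters, then keep every other character starting from the second (positions 2nd, 4th, 6th, ...).
On "pseminar": the first step gives "psemi", and the second then gives "sm".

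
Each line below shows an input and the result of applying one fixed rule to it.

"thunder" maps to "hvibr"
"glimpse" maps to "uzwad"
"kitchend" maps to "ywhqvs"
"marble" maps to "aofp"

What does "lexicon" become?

Rule — shift every letter 12 places backward in the alphabet (wrapping around), then delete the last 2 characters.
For "lexicon", step one produces "zslwqcb"; step two turns that into "zslwq".

zslwq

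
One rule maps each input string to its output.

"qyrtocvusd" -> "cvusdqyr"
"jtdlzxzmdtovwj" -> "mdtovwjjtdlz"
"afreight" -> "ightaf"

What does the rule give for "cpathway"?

hwaycp

The rule is to swap the front and back halves of the string, then delete the last 2 characters.
On "cpathway": the first step gives "hwaycpat", and the second then gives "hwaycp".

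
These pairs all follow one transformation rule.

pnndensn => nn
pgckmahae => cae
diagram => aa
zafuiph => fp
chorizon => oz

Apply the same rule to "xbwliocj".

The rule is to keep one character in every 3, starting at position 3 (positions 3rd, 6th, 9th, ...).
"xbwliocj" → "wo".

wo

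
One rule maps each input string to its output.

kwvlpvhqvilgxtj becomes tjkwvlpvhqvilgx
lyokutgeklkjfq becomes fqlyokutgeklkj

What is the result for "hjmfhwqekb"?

Each output is the input with this applied: move the last 2 characters to the front (rotate right by 2).
"hjmfhwqekb" → "kbhjmfhwqe".

kbhjmfhwqe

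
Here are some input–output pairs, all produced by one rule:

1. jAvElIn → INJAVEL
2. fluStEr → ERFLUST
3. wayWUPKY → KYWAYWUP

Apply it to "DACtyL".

Looking at the pairs, the operation is to move the last 2 characters to the front (rotate right by 2), then convert every letter to uppercase.
On "DACtyL": the first step gives "yLDACt", and the second then gives "YLDACT".

YLDACT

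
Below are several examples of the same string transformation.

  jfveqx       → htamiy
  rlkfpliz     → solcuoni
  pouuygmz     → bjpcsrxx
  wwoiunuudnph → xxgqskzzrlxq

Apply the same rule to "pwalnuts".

Looking at the pairs, the operation is to swap the front and back halves of the string, then shift every letter 3 places forward in the alphabet (wrapping around).
Starting from "pwalnuts": after the first operation, "nutspwal"; after the second, "qxwvszdo".

qxwvszdo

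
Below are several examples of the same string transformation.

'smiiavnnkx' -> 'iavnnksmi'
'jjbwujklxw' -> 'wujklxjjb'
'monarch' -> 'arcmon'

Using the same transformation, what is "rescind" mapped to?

Looking at the pairs, the operation is to delete the last character, then move the first 3 characters to the end (rotate left by 3).
For "rescind", step one produces "rescin"; step two turns that into "cinres".

cinres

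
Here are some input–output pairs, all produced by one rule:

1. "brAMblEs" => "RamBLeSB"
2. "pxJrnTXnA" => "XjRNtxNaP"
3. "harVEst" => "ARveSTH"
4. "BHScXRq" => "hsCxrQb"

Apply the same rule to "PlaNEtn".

What's happening: flip the case of every letter, then move the first character to the end.
Working it through for "PlaNEtn": intermediate "pLAneTN", final "LAneTNp".

LAneTNp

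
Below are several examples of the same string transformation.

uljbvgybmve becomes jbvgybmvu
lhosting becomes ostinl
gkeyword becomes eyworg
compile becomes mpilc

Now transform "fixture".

xturf

The pattern: swap the first and last characters, then delete the first 2 characters.
Working it through for "fixture": intermediate "eixturf", final "xturf".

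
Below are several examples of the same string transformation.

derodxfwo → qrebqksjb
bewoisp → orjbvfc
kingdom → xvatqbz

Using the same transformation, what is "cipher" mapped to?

pvcure

Looking at the pairs, the operation is to shift every letter 13 places forward in the alphabet (wrapping around) — i.e. ROT13.
On "cipher" that produces "pvcure".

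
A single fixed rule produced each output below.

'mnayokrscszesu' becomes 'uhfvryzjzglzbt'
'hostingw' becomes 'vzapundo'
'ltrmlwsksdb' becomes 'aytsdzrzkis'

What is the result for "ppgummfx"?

wnbttmew

What's happening: move the first character to the end, then shift every letter 7 places forward in the alphabet (wrapping around).
On "ppgummfx": the first step gives "pgummfxp", and the second then gives "wnbttmew".
(Check on "mnayokrscszesu": → "nayokrscszesum" → "uhfvryzjzglzbt" ✓)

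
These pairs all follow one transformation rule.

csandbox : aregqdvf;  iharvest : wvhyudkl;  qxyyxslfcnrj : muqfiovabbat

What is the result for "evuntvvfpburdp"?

sguxesiyywqxyh

Looking at the pairs, the operation is to shift every letter 3 places forward in the alphabet (wrapping around), then reverse the string.
Applying both steps to "evuntvvfpburdp": "hyxqwyyisexugs", then "sguxesiyywqxyh".
(Check on "qxyyxslfcnrj": → "tabbavoifqum" → "muqfiovabbat" ✓)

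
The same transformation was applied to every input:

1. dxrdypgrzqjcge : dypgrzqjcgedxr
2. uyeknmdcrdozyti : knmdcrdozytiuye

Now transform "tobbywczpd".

Rule — move the first 3 characters to the end (rotate left by 3).
"tobbywczpd" → "bywczpdtob".

bywczpdtob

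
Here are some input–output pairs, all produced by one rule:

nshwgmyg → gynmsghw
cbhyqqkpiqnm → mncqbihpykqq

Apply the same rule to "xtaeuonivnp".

pnxvtianeou

In each case the input is transformed by: move the last character to the front, then take characters alternately from the front and the back (1st, last, 2nd, 2nd-last, ...).
For "xtaeuonivnp", step one produces "pxtaeuonivn"; step two turns that into "pnxvtianeou".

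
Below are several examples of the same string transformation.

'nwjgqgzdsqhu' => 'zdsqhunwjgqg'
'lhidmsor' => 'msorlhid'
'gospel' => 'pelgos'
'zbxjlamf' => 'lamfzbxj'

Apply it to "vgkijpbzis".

pbzisvgkij

Rule — swap the front and back halves of the string.
On "vgkijpbzis" that produces "pbzisvgkij".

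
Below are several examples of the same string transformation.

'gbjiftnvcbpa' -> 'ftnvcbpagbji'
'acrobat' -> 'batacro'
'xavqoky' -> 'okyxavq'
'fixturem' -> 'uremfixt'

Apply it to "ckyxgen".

genckyx

Looking at the pairs, the operation is to move the first 3 characters to the end (rotate left by 3), then move the first character to the end.
Working it through for "ckyxgen": intermediate "xgencky", final "genckyx".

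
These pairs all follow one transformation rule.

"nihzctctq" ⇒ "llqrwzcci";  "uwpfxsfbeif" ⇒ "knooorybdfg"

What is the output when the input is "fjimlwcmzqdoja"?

Rule — sort the characters into alphabetical order, then shift every letter 9 places forward in the alphabet (wrapping around).
Doing the same to "fjimlwcmzqdoja": "jlmorssuvvxzfi".

jlmorssuvvxzfi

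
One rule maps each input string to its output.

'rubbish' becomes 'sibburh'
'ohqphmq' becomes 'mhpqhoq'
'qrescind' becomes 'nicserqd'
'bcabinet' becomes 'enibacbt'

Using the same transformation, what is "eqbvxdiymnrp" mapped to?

rnmyidxvbqep

The rule is to reverse the string, then move the first character to the end.
"eqbvxdiymnrp" → "prnmyidxvbqe" → "rnmyidxvbqep".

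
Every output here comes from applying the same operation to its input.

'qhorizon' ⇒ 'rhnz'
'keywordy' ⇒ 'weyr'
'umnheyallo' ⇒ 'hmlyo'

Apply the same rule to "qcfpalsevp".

The rule is to keep every other character starting from the second (positions 2nd, 4th, 6th, ...), then swap each adjacent pair of characters (1↔2, 3↔4, ...).
Doing the same to "qcfpalsevp": "pcelp".

pcelp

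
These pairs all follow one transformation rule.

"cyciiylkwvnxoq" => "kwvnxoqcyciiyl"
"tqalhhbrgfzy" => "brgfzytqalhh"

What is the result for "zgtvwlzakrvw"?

zakrvwzgtvwl

Each output is the input with this applied: swap the front and back halves of the string.
"zgtvwlzakrvw" → "zakrvwzgtvwl".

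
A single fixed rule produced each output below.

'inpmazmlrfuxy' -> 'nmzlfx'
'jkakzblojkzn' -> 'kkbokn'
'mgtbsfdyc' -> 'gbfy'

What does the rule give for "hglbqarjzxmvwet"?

In each case the input is transformed by: keep every other character starting from the second (positions 2nd, 4th, 6th, ...).
Applying that to "hglbqarjzxmvwet" gives "gbajxve".

gbajxve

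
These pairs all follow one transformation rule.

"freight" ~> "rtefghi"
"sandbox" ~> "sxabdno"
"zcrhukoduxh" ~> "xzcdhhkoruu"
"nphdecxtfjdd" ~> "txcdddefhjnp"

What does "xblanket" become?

txabekln

Rule — sort the characters into alphabetical order, then move the last 2 characters to the front (rotate right by 2).
"xblanket" → "abeklntx" → "txabekln".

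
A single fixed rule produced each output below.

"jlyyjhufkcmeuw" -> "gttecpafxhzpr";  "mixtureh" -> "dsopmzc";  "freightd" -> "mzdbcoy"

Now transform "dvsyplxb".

Looking at the pairs, the operation is to shift every letter 5 places backward in the alphabet (wrapping around), then delete the first character.
Applying both steps to "dvsyplxb": "yqntkgsw", then "qntkgsw".

qntkgsw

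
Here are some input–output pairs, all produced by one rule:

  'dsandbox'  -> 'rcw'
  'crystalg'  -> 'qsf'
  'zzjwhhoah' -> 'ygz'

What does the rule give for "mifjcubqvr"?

The rule is to shift every letter 1 place backward in the alphabet (wrapping around), then keep one character in every 3, starting at position 2 (positions 2nd, 5th, 8th, ...).
Working it through for "mifjcubqvr": intermediate "lheibtapuq", final "hbp".

hbp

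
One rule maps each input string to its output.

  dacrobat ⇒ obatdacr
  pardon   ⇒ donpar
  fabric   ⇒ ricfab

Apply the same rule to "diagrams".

The rule is to swap the front and back halves of the string.
"diagrams" → "ramsdiag".

ramsdiag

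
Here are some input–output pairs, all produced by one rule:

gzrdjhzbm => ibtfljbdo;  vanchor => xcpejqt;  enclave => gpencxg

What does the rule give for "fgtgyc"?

hiviae

The transformation: shift every letter 2 places forward in the alphabet (wrapping around).
Applying that to "fgtgyc" gives "hiviae".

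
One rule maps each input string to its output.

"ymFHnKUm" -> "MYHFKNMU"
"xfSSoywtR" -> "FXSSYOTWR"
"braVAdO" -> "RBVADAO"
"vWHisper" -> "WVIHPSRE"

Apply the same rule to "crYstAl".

The rule is to swap each adjacent pair of characters (1↔2, 3↔4, ...), then convert every letter to uppercase.
For "crYstAl", step one produces "rcsYAtl"; step two turns that into "RCSYATL".

RCSYATL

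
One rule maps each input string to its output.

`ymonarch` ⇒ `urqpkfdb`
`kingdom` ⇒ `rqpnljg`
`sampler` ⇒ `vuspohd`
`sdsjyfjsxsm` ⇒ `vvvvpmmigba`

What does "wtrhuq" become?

What's happening: shift every letter 3 places forward in the alphabet (wrapping around), then sort the characters into reverse alphabetical order.
"wtrhuq" → "zwukxt" → "zxwutk".

zxwutk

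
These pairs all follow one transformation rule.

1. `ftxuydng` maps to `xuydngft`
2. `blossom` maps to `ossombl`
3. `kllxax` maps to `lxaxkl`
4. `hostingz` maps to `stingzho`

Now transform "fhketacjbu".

ketacjbufh

Each output is the input with this applied: move the first 2 characters to the end (rotate left by 2).
"fhketacjbu" → "ketacjbufh".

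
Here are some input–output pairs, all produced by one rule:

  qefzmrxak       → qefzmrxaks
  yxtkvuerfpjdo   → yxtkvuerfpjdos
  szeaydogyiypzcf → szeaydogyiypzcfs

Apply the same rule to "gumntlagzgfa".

gumntlagzgfas

Looking at the pairs, the operation is to append "s".
Doing the same to "gumntlagzgfa": "gumntlagzgfas".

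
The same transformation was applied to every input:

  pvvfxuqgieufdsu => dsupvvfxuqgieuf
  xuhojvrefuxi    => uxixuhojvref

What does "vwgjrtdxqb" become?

The pattern: move the last 3 characters to the front (rotate right by 3).
For "vwgjrtdxqb" the result is "xqbvwgjrtd".

xqbvwgjrtd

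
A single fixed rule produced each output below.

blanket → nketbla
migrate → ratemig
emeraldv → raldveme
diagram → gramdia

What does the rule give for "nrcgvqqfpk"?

gvqqfpknrc

The pattern: move the first 3 characters to the end (rotate left by 3).
On "nrcgvqqfpk" that produces "gvqqfpknrc".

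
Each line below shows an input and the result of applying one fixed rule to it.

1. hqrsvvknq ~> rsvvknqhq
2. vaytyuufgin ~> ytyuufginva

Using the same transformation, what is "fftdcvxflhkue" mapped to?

tdcvxflhkueff

What's happening: move the first 2 characters to the end (rotate left by 2).
So "fftdcvxflhkue" becomes "tdcvxflhkueff".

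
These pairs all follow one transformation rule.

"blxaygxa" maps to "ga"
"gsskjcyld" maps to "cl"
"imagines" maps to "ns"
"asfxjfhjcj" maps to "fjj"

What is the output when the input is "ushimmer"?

mr

The pattern: keep every other character starting from the second (positions 2nd, 4th, 6th, ...), then delete the first 2 characters.
Working it through for "ushimmer": intermediate "simr", final "mr".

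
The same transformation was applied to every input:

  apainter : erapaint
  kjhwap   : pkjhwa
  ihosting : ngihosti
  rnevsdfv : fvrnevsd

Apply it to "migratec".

ecmigrat

Rule — move the first 2 characters to the end (rotate left by 2), then swap the front and back halves of the string.
Starting from "migratec": after the first operation, "gratecmi"; after the second, "ecmigrat".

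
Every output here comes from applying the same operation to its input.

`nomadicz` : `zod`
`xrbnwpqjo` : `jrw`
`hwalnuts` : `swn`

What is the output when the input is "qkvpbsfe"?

The rule is to keep one character in every 3, starting at position 2 (positions 2nd, 5th, 8th, ...), then move the last character to the front.
Applying both steps to "qkvpbsfe": "kbe", then "ekb".

ekb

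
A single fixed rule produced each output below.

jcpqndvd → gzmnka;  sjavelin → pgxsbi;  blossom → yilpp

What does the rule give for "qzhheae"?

nweeb

In each case the input is transformed by: delete the last 2 characters, then shift every letter 3 places backward in the alphabet (wrapping around).
"qzhheae" → "qzhhe" → "nweeb".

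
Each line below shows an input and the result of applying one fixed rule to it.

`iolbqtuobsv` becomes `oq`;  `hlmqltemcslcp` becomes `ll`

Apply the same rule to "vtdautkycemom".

The rule is to keep one character in every 3, starting at position 2 (positions 2nd, 5th, 8th, ...), then delete the last 2 characters.
On "vtdautkycemom": the first step gives "tuym", and the second then gives "tu".

tu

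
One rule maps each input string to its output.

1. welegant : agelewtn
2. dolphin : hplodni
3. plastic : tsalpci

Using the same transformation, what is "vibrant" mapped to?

arbivtn

In each case the input is transformed by: move the last 2 characters to the front (rotate right by 2), then reverse the string.
Starting from "vibrant": after the first operation, "ntvibra"; after the second, "arbivtn".
(Check on "dolphin": → "indolph" → "hplodni" ✓)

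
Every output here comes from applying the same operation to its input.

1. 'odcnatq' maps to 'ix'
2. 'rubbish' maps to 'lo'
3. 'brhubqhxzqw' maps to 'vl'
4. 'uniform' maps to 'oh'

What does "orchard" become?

il

In each case the input is transformed by: shift every letter 6 places backward in the alphabet (wrapping around), then keep only the first 2 characters.
Applying that to "orchard" gives "il".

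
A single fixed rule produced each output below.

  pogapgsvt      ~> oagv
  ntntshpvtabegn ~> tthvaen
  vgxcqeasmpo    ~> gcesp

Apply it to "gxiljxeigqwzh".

Looking at the pairs, the operation is to keep every other character starting from the second (positions 2nd, 4th, 6th, ...).
"gxiljxeigqwzh" → "xlxiqz".

xlxiqz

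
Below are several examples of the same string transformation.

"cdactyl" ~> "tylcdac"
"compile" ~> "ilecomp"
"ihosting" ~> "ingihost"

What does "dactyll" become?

The transformation: move the last 3 characters to the front (rotate right by 3).
So "dactyll" becomes "ylldact".

ylldact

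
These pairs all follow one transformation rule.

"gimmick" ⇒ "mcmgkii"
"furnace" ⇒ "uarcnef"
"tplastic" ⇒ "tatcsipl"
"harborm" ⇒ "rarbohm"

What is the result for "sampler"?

sareplm

The transformation: sort the characters into reverse alphabetical order, then take characters alternately from the front and the back (1st, last, 2nd, 2nd-last, ...).
On "sampler": the first step gives "srpmlea", and the second then gives "sareplm".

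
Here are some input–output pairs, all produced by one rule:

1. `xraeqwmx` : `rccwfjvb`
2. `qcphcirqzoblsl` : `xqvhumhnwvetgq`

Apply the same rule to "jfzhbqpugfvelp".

quokemgvuzlkaj

In each case the input is transformed by: shift every letter 5 places forward in the alphabet (wrapping around), then move the last 2 characters to the front (rotate right by 2).
Starting from "jfzhbqpugfvelp": after the first operation, "okemgvuzlkajqu"; after the second, "quokemgvuzlkaj".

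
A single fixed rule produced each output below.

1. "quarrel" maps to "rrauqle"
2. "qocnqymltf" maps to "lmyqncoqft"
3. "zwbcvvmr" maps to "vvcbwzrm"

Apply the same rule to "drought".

guordth

Rule — reverse the string, then move the first 2 characters to the end (rotate left by 2).
On "drought" that produces "guordth".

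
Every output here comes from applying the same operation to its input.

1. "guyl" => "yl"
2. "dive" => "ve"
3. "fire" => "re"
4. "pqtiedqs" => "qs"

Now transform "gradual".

What's happening: keep only the last 2 characters.
For "gradual" the result is "al".

al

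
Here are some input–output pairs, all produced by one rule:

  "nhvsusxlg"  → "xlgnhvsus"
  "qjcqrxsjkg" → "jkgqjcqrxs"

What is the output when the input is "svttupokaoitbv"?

tbvsvttupokaoi

Each output is the input with this applied: move the last 3 characters to the front (rotate right by 3).
So "svttupokaoitbv" becomes "tbvsvttupokaoi".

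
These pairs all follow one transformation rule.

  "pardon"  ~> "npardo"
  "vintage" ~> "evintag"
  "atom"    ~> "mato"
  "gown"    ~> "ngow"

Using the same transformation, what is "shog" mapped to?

gsho

Each output is the input with this applied: move the last character to the front.
On "shog" that produces "gsho".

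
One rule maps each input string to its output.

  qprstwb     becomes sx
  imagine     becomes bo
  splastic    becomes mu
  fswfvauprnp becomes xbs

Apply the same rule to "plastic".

The transformation: shift every letter 1 place forward in the alphabet (wrapping around), then keep one character in every 3, starting at position 3 (positions 3rd, 6th, 9th, ...).
"plastic" → "bj".
(Check on "splastic": → "tqmbtujd" → "mu" ✓)

bj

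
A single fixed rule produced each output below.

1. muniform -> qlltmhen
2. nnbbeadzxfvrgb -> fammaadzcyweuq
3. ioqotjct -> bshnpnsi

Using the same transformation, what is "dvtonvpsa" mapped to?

rzcusnmuo

Rule — shift every letter 1 place backward in the alphabet (wrapping around), then move the last 2 characters to the front (rotate right by 2).
For "dvtonvpsa", step one produces "cusnmuorz"; step two turns that into "rzcusnmuo".
(Check on "ioqotjct": → "hnpnsibs" → "bshnpnsi" ✓)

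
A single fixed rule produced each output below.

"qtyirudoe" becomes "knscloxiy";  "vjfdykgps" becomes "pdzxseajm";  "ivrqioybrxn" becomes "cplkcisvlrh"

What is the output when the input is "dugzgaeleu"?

xoatauyfyo

Looking at the pairs, the operation is to shift every letter 6 places backward in the alphabet (wrapping around).
Applying that to "dugzgaeleu" gives "xoatauyfyo".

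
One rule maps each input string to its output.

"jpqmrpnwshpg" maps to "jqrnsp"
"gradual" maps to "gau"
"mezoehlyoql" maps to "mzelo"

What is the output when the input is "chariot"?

cai

Each output is the input with this applied: delete the last character, then keep every other character starting from the first (positions 1st, 3rd, 5th, ...).
For "chariot", step one produces "chario"; step two turns that into "cai".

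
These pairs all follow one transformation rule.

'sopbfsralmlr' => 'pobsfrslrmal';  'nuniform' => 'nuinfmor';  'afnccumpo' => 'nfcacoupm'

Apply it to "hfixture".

ifxhteur

The rule is to move the first 2 characters to the end (rotate left by 2), then take characters alternately from the front and the back (1st, last, 2nd, 2nd-last, ...).
"hfixture" → "ifxhteur".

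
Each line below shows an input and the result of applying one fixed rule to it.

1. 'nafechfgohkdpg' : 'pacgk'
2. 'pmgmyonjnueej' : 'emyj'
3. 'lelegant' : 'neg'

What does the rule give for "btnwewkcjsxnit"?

itecx

What's happening: move the last 3 characters to the front (rotate right by 3), then keep one character in every 3, starting at position 2 (positions 2nd, 5th, 8th, ...).
Applying both steps to "btnwewkcjsxnit": "nitbtnwewkcjsx", then "itecx".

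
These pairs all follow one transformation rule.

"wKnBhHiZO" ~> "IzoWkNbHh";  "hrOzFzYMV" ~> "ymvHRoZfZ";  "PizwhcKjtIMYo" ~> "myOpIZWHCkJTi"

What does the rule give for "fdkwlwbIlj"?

iLJFDKWLWB

What's happening: move the last 3 characters to the front (rotate right by 3), then flip the case of every letter.
Working it through for "fdkwlwbIlj": intermediate "Iljfdkwlwb", final "iLJFDKWLWB".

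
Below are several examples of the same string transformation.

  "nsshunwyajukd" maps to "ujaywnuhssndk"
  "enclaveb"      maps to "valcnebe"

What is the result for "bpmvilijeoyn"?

The pattern: reverse the string, then move the first 2 characters to the end (rotate left by 2).
"bpmvilijeoyn" → "nyoejilivmpb" → "oejilivmpbny".

oejilivmpbny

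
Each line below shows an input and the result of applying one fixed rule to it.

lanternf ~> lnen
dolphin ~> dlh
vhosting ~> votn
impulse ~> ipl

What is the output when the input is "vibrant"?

In each case the input is transformed by: move the last character to the front, then keep every other character starting from the second (positions 2nd, 4th, 6th, ...).
Doing the same to "vibrant": "vba".
(Check on "lanternf": → "flantern" → "lnen" ✓)

vba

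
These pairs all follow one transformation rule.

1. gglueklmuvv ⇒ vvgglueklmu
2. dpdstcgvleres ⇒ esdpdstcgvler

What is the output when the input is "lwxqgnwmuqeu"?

eulwxqgnwmuq

In each case the input is transformed by: move the last 2 characters to the front (rotate right by 2).
On "lwxqgnwmuqeu" that produces "eulwxqgnwmuq".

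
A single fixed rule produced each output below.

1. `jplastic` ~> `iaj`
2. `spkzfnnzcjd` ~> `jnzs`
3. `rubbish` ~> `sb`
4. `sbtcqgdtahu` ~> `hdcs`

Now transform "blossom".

The pattern: reverse the string, then keep one character in every 3, starting at position 2 (positions 2nd, 5th, 8th, ...).
On "blossom": the first step gives "mossolb", and the second then gives "oo".
(Check on "sbtcqgdtahu": → "uhatdgqctbs" → "hdcs" ✓)

oo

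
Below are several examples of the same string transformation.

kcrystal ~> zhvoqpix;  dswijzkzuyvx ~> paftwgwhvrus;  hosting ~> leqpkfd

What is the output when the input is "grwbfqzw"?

In each case the input is transformed by: swap each adjacent pair of characters (1↔2, 3↔4, ...), then shift every letter 3 places backward in the alphabet (wrapping around).
Applying that to "grwbfqzw" gives "odytnctw".

odytnctw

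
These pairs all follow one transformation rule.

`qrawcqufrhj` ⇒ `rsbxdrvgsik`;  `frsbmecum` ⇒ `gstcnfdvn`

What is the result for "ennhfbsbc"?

The pattern: shift every letter 1 place forward in the alphabet (wrapping around).
"ennhfbsbc" → "fooigctcd".

fooigctcd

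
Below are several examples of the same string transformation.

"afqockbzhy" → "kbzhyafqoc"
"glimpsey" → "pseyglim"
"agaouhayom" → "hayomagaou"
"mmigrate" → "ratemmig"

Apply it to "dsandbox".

dboxdsan

What's happening: swap the front and back halves of the string.
For "dsandbox" the result is "dboxdsan".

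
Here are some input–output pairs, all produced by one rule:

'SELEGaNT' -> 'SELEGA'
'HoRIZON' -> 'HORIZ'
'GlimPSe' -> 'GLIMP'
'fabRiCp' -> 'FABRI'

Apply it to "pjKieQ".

The rule is to delete the last 2 characters, then convert every letter to uppercase.
"pjKieQ" → "pjKi" → "PJKI".

PJKI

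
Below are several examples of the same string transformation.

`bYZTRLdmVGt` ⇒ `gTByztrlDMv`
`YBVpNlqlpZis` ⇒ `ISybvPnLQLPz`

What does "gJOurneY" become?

EyGjoURN

Rule — flip the case of every letter, then move the last 2 characters to the front (rotate right by 2).
Working it through for "gJOurneY": intermediate "GjoURNEy", final "EyGjoURN".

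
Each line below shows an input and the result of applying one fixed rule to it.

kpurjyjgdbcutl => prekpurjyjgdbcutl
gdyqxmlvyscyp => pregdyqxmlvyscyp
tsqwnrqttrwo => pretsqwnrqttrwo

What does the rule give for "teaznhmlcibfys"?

preteaznhmlcibfys

What's happening: prepend "pre".
So "teaznhmlcibfys" becomes "preteaznhmlcibfys".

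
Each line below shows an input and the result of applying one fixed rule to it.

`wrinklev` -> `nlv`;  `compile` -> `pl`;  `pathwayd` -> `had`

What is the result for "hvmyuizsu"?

The transformation: delete the first 2 characters, then keep every other character starting from the second (positions 2nd, 4th, 6th, ...).
Starting from "hvmyuizsu": after the first operation, "myuizsu"; after the second, "yis".
(Check on "pathwayd": → "thwayd" → "had" ✓)

yis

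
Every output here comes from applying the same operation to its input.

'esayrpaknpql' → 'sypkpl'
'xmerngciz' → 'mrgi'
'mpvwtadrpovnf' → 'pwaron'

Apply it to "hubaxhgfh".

uahf

The rule is to keep every other character starting from the second (positions 2nd, 4th, 6th, ...).
So "hubaxhgfh" becomes "uahf".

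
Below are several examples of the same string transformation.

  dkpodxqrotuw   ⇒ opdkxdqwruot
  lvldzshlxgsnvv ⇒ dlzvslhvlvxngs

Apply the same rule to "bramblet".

mabrlbet

Looking at the pairs, the operation is to move the first 3 characters to the end (rotate left by 3), then take characters alternately from the front and the back (1st, last, 2nd, 2nd-last, ...).
On "bramblet": the first step gives "mbletbra", and the second then gives "mabrlbet".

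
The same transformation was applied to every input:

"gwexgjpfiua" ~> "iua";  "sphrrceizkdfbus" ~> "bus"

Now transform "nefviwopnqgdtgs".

What's happening: keep only the last 3 characters.
So "nefviwopnqgdtgs" becomes "tgs".

tgs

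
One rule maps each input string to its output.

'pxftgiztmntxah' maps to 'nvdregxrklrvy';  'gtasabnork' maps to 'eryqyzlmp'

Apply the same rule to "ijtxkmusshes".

ghrviksqqfc

The pattern: delete the last character, then shift every letter 2 places backward in the alphabet (wrapping around).
For "ijtxkmusshes", step one produces "ijtxkmusshe"; step two turns that into "ghrviksqqfc".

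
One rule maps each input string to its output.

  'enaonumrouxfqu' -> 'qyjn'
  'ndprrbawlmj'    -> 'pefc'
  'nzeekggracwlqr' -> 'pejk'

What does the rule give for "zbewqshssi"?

allb

Each output is the input with this applied: shift every letter 7 places backward in the alphabet (wrapping around), then keep only the last 4 characters.
On "zbewqshssi" that produces "allb".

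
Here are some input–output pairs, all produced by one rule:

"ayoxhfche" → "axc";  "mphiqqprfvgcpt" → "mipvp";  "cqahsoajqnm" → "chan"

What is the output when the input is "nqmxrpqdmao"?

The pattern: keep one character in every 3, starting at position 1 (positions 1st, 4th, 7th, ...).
For "nqmxrpqdmao" the result is "nxqa".

nxqa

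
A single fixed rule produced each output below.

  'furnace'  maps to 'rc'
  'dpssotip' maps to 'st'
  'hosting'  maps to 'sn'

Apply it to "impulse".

ps

The pattern: keep one character in every 3, starting at position 3 (positions 3rd, 6th, 9th, ...).
So "impulse" becomes "ps".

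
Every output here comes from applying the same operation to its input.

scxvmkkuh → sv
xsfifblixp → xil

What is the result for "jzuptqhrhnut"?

jph

The rule is to keep one character in every 3, starting at position 1 (positions 1st, 4th, 7th, ...), then delete the last character.
For "jzuptqhrhnut", step one produces "jphn"; step two turns that into "jph".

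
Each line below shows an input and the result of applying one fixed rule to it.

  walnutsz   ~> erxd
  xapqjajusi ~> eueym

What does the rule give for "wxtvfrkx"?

The transformation: shift every letter 4 places forward in the alphabet (wrapping around), then keep every other character starting from the second (positions 2nd, 4th, 6th, ...).
Working it through for "wxtvfrkx": intermediate "abxzjvob", final "bzvb".

bzvb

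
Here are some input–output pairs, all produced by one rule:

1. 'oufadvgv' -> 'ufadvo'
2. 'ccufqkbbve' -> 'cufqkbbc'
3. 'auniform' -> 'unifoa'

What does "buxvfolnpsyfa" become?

uxvfolnpsyb

In each case the input is transformed by: delete the last 2 characters, then move the first character to the end.
"buxvfolnpsyfa" → "buxvfolnpsy" → "uxvfolnpsyb".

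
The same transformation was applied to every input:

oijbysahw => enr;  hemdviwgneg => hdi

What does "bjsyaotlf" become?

Each output is the input with this applied: keep one character in every 3, starting at position 3 (positions 3rd, 6th, 9th, ...), then shift every letter 5 places backward in the alphabet (wrapping around).
On "bjsyaotlf": the first step gives "sof", and the second then gives "nja".

nja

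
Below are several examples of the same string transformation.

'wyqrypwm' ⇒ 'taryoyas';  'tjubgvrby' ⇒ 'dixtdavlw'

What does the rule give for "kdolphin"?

Looking at the pairs, the operation is to move the first 3 characters to the end (rotate left by 3), then shift every letter 2 places forward in the alphabet (wrapping around).
Starting from "kdolphin": after the first operation, "lphinkdo"; after the second, "nrjkpmfq".

nrjkpmfq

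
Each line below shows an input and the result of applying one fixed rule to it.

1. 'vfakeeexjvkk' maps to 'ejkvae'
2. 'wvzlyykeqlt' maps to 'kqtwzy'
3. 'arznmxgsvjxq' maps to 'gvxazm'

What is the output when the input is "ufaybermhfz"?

rhzuab

What's happening: keep every other character starting from the first (positions 1st, 3rd, 5th, ...), then move the first 3 characters to the end (rotate left by 3).
"ufaybermhfz" → "uabrhz" → "rhzuab".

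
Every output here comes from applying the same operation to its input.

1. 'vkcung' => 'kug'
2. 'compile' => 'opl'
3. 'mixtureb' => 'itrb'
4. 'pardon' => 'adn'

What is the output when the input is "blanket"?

lne

Looking at the pairs, the operation is to keep every other character starting from the second (positions 2nd, 4th, 6th, ...).
Doing the same to "blanket": "lne".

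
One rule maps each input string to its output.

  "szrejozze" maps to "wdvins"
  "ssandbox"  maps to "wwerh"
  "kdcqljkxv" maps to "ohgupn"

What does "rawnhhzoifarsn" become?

vearlldsmje

The rule is to delete the last 3 characters, then shift every letter 4 places forward in the alphabet (wrapping around).
"rawnhhzoifarsn" → "vearlldsmje".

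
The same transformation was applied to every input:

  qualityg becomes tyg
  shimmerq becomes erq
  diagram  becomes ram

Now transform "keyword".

ord

In each case the input is transformed by: keep only the last 3 characters.
So "keyword" becomes "ord".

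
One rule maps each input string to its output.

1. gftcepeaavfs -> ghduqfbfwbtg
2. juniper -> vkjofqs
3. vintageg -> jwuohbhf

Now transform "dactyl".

In each case the input is transformed by: swap each adjacent pair of characters (1↔2, 3↔4, ...), then shift every letter 1 place forward in the alphabet (wrapping around).
Starting from "dactyl": after the first operation, "adtcly"; after the second, "beudmz".

beudmz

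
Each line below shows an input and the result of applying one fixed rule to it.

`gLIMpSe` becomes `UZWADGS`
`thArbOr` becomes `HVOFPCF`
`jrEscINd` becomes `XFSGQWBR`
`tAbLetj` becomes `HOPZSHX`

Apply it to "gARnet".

UOFBSH

Looking at the pairs, the operation is to shift every letter 12 places backward in the alphabet (wrapping around), then convert every letter to uppercase.
"gARnet" → "uOFbsh" → "UOFBSH".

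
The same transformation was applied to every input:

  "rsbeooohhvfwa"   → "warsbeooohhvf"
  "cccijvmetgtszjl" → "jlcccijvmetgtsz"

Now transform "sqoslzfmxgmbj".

Each output is the input with this applied: move the last 2 characters to the front (rotate right by 2).
Applying that to "sqoslzfmxgmbj" gives "bjsqoslzfmxgm".

bjsqoslzfmxgm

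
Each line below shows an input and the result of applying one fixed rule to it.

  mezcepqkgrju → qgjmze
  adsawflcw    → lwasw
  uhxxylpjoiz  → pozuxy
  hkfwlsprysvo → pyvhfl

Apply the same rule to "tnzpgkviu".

The pattern: keep every other character starting from the first (positions 1st, 3rd, 5th, ...), then move the first 3 characters to the end (rotate left by 3).
Applying both steps to "tnzpgkviu": "tzgvu", then "vutzg".

vutzg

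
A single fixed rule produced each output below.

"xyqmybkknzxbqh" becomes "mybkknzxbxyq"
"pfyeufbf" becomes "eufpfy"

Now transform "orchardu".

In each case the input is transformed by: delete the last 2 characters, then move the first 3 characters to the end (rotate left by 3).
Starting from "orchardu": after the first operation, "orchar"; after the second, "harorc".
(Check on "pfyeufbf": → "pfyeuf" → "eufpfy" ✓)

harorc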